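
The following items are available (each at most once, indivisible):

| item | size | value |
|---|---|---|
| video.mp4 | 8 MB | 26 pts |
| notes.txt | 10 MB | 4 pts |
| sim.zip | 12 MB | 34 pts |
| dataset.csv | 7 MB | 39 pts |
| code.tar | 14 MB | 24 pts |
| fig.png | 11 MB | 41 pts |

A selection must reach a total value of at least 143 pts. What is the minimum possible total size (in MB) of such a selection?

Subsets with value ≥ 143, sorted by total size:
- video.mp4+notes.txt+sim.zip+dataset.csv+fig.png: size 48, value 144
- video.mp4+sim.zip+dataset.csv+code.tar+fig.png: size 52, value 164
- video.mp4+notes.txt+sim.zip+dataset.csv+code.tar+fig.png: size 62, value 168
Minimum size: 48 MB.

48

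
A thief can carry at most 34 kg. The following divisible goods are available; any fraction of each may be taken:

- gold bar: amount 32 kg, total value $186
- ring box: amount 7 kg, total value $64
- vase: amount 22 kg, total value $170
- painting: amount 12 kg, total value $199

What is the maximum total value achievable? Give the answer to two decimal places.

378.91

Take in order of value per unit:
- painting (199/12 per unit): all 12 → value 199, running total 199.00
- ring box (64/7 per unit): all 7 → value 64, running total 263.00
- vase (170/22 per unit): 15 of 22 → value 15×170/22 = 115.9091, running total 378.91
Total 378.91.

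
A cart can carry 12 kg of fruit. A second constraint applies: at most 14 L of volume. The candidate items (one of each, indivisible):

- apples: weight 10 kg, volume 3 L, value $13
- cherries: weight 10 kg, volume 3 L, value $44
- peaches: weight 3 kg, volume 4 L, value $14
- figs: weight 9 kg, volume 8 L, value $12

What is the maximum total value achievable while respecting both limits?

$44

Feasible sets respecting both limits:
- cherries: weight 10, volume 3, value 44
- peaches+figs: weight 12, volume 12, value 26
- peaches: weight 3, volume 4, value 14
Best: $44.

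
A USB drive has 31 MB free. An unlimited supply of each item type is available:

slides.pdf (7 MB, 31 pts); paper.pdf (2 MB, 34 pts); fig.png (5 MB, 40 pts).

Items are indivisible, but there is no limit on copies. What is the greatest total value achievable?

Best value-per-unit is paper.pdf at 34/2, and filling with it alone uses size 15×2=30. No mix of the others beats 15×34 = 510.

510 pts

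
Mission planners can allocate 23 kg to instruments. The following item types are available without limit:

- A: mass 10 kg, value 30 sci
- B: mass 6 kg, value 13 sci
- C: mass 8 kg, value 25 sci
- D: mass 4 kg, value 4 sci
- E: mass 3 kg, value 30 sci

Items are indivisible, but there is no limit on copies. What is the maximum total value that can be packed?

Best value-per-unit is E at 30/3, and filling with it alone uses mass 7×3=21. No mix of the others beats 7×30 = 210.

210 sci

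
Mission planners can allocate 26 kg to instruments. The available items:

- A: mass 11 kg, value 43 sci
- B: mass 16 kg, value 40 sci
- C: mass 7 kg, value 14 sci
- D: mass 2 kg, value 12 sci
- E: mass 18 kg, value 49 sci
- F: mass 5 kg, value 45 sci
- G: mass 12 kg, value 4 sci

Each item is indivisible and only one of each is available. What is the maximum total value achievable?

Check high-value combinations within 26 kg:
- A+C+D+F: mass 11+7+2+5=25, value 43+14+12+45=114
- D+E+F: mass 2+18+5=25, value 12+49+45=106
- A+C+F: mass 11+7+5=23, value 43+14+45=102
- A+D+F: mass 11+2+5=18, value 43+12+45=100
- B+D+F: mass 16+2+5=23, value 40+12+45=97
Best: 114 sci.

114 sci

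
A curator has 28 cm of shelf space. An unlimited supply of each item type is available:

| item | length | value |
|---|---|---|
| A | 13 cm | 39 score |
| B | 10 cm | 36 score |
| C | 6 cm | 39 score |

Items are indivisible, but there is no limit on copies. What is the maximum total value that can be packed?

156 score

Best value-per-unit is C at 39/6, and filling with it alone uses length 4×6=24. No mix of the others beats 4×39 = 156.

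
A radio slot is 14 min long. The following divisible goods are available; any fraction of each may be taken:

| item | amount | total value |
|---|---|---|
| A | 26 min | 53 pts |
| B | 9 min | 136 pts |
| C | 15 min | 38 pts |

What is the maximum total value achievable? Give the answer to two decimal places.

148.67

Take in order of value per unit:
- B (136/9 per unit): all 9 → value 136, running total 136.00
- C (38/15 per unit): 5 of 15 → value 5×38/15 = 12.6667, running total 148.67
Total 148.67.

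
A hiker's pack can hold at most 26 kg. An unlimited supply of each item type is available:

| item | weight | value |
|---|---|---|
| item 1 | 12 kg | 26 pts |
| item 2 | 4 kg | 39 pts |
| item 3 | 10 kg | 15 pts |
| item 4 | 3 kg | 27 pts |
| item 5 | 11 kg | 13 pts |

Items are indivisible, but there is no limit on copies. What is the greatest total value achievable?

Best value-per-unit is item 2 at 39/4; filling with it alone gives 6×39 = 234.
Optimal mix: 5×item 2 + 2×item 4 → weight 26, value 249.

249 pts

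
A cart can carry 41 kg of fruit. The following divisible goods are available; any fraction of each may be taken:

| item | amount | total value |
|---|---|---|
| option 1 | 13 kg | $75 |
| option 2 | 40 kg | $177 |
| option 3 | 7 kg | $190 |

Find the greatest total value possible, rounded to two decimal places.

357.93

Take in order of value per unit:
- option 3 (190/7 per unit): all 7 → value 190, running total 190.00
- option 1 (75/13 per unit): all 13 → value 75, running total 265.00
- option 2 (177/40 per unit): 21 of 40 → value 21×177/40 = 92.9250, running total 357.93
Total 357.93.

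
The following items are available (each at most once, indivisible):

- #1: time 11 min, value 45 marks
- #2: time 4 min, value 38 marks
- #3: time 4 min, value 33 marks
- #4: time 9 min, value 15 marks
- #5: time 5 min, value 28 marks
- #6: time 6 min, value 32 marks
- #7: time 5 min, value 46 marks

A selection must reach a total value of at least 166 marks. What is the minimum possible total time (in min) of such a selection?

24

Subsets with value ≥ 166, sorted by total time:
- #2+#3+#5+#6+#7: time 24, value 177
- #1+#2+#3+#5+#7: time 29, value 190
- #1+#2+#3+#6+#7: time 30, value 194
Minimum time: 24 min.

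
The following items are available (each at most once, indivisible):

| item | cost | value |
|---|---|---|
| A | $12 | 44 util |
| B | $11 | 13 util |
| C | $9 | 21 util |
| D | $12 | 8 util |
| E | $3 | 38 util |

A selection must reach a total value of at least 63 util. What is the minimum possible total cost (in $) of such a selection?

Subsets with value ≥ 63, sorted by total cost:
- A+E: cost 15, value 82
- A+C: cost 21, value 65
Minimum cost: 15 $.

15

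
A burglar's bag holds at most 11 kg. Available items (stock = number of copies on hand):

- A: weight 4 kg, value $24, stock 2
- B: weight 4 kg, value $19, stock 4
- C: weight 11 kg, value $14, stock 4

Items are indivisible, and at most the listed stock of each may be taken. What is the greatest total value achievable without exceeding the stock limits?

Top feasible selections:
- 2×A: weight 8, value 48
- 1×A + 1×B: weight 8, value 43
- 2×B: weight 8, value 38
Best: $48.

$48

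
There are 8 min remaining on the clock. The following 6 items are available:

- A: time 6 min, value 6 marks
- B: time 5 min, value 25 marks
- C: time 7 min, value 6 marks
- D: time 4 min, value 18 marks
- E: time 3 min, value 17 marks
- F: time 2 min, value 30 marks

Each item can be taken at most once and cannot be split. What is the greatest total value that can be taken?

55 marks

Check high-value combinations within 8 min:
- B+F: time 5+2=7, value 25+30=55
- D+F: time 4+2=6, value 18+30=48
- E+F: time 3+2=5, value 17+30=47
- B+E: time 5+3=8, value 25+17=42
Best: 55 marks.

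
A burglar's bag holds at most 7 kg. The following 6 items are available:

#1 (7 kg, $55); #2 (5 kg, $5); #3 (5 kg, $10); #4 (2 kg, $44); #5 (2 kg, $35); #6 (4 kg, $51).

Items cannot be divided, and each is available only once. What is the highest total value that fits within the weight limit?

Check high-value combinations within 7 kg:
- #4+#6: weight 2+4=6, value 44+51=95
- #5+#6: weight 2+4=6, value 35+51=86
- #4+#5: weight 2+2=4, value 44+35=79
- #1: weight 7, value 55
Best: $95.

$95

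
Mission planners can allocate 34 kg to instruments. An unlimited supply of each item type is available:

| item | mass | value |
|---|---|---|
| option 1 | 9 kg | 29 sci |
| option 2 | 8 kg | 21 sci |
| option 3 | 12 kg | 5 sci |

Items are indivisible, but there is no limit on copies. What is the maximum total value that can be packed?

100 sci

Best value-per-unit is option 1 at 29/9; filling with it alone gives 3×29 = 87.
Optimal mix: 2×option 1 + 2×option 2 → mass 34, value 100.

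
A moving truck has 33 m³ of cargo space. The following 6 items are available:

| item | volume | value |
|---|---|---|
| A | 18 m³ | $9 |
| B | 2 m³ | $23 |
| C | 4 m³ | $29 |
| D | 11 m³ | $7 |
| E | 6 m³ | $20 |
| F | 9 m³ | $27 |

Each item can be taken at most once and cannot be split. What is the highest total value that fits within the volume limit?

Check high-value combinations within 33 m³:
- B+C+D+E+F: volume 2+4+11+6+9=32, value 23+29+7+20+27=106
- B+C+E+F: volume 2+4+6+9=21, value 23+29+20+27=99
- A+B+C+F: volume 18+2+4+9=33, value 9+23+29+27=88
Best: $106.

$106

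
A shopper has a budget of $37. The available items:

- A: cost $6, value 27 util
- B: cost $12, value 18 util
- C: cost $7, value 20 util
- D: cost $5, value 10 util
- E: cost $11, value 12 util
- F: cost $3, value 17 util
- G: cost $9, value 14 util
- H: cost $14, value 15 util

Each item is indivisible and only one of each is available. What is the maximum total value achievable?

Check high-value combinations within $37:
- A+B+C+F+G: cost 6+12+7+3+9=37, value 27+18+20+17+14=96
- A+B+C+D+F: cost 6+12+7+5+3=33, value 27+18+20+10+17=92
- A+C+E+F+G: cost 6+7+11+3+9=36, value 27+20+12+17+14=90
- A+C+D+F+H: cost 6+7+5+3+14=35, value 27+20+10+17+15=89
Best: 96 util.

96 util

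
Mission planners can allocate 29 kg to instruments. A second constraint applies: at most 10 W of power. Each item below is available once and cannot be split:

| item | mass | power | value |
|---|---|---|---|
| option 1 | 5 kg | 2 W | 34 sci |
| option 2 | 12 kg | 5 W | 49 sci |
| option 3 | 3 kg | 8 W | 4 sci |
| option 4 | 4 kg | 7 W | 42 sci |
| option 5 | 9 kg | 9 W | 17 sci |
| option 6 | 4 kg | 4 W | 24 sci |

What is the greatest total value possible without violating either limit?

83 sci

Feasible sets respecting both limits:
- option 1+option 2: mass 17, power 7, value 83
- option 1+option 4: mass 9, power 9, value 76
- option 2+option 6: mass 16, power 9, value 73
- option 1+option 6: mass 9, power 6, value 58
Best: 83 sci.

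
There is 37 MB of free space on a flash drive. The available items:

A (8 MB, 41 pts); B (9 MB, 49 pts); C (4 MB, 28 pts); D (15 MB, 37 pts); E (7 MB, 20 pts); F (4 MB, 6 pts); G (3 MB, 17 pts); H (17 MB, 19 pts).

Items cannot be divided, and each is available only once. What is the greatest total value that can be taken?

Check high-value combinations within 37 MB:
- A+B+C+E+F+G: size 8+9+4+7+4+3=35, value 41+49+28+20+6+17=161
- A+B+C+E+G: size 8+9+4+7+3=31, value 41+49+28+20+17=155
- A+B+C+D: size 8+9+4+15=36, value 41+49+28+37=155
- A+B+C+E+F: size 8+9+4+7+4=32, value 41+49+28+20+6=144
Best: 161 pts.

161 pts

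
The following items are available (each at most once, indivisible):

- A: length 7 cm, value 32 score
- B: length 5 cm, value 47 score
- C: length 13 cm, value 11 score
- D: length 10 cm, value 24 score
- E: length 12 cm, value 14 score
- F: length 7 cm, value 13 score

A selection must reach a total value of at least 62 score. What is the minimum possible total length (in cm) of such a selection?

12

Subsets with value ≥ 62, sorted by total length:
- A+B: length 12, value 79
- B+D: length 15, value 71
- A+B+F: length 19, value 92
Minimum length: 12 cm.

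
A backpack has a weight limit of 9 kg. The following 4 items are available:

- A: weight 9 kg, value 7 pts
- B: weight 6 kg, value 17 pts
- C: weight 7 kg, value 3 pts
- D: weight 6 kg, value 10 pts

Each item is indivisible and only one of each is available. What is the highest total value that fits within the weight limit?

This is a 0/1 knapsack; check combinations near the capacity.
- B: weight 6, value 17
- D: weight 6, value 10
- A: weight 9, value 7
Best: 17 pts.

17 pts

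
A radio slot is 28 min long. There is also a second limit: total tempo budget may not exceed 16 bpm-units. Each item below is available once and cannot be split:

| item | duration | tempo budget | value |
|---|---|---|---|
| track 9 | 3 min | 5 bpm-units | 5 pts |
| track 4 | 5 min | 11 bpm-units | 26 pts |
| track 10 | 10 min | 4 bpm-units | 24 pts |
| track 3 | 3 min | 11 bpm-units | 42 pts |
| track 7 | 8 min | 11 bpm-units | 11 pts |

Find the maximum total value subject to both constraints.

Feasible sets respecting both limits:
- track 10+track 3: duration 13, tempo budget 15, value 66
- track 4+track 10: duration 15, tempo budget 15, value 50
- track 9+track 3: duration 6, tempo budget 16, value 47
Best: 66 pts.

66 pts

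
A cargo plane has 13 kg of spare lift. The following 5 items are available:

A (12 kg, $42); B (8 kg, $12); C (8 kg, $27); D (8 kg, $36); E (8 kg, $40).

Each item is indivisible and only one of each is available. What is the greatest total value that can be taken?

$42

Check high-value combinations within 13 kg:
- A: weight 12, value 42
- E: weight 8, value 40
- D: weight 8, value 36
- C: weight 8, value 27
- B: weight 8, value 12
Best: $42.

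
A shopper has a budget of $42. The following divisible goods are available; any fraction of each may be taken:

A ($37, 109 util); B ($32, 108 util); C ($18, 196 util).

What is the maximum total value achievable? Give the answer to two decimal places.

Take in order of value per unit:
- C (196/18 per unit): all 18 → value 196, running total 196.00
- B (108/32 per unit): 24 of 32 → value 24×108/32 = 81.0000, running total 277.00
Total 277.00.

277.00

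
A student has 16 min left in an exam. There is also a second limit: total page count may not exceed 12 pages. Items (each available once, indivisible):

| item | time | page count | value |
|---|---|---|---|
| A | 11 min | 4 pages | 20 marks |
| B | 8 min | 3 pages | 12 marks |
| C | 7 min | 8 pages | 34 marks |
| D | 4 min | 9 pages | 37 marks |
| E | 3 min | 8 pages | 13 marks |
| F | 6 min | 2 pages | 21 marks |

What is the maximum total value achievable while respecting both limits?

58 marks

Feasible sets respecting both limits:
- D+F: time 10, page count 11, value 58
- C+F: time 13, page count 10, value 55
- B+D: time 12, page count 12, value 49
Best: 58 marks.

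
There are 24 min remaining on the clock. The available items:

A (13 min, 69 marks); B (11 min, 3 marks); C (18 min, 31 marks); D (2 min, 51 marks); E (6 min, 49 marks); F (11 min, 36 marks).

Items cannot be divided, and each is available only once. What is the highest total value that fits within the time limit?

Check high-value combinations within 24 min:
- A+D+E: time 13+2+6=21, value 69+51+49=169
- D+E+F: time 2+6+11=19, value 51+49+36=136
- A+D: time 13+2=15, value 69+51=120
- A+E: time 13+6=19, value 69+49=118
Best: 169 marks.

169 marks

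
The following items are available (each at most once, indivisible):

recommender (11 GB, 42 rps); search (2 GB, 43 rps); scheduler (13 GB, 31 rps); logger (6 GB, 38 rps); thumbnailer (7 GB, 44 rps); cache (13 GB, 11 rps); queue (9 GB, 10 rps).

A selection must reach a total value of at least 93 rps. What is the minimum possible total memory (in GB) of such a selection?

Subsets with value ≥ 93, sorted by total memory:
- search+logger+thumbnailer: memory 15, value 125
- search+thumbnailer+queue: memory 18, value 97
- recommender+search+logger: memory 19, value 123
- recommender+search+thumbnailer: memory 20, value 129
Minimum memory: 15 GB.

15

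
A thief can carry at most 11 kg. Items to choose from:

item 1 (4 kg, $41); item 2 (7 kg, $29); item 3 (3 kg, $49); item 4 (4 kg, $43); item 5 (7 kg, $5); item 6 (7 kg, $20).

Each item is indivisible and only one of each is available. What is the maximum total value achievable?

$133

Check high-value combinations within 11 kg:
- item 1+item 3+item 4: weight 4+3+4=11, value 41+49+43=133
- item 3+item 4: weight 3+4=7, value 49+43=92
- item 1+item 3: weight 4+3=7, value 41+49=90
- item 1+item 4: weight 4+4=8, value 41+43=84
- item 2+item 3: weight 7+3=10, value 29+49=78
Best: $133.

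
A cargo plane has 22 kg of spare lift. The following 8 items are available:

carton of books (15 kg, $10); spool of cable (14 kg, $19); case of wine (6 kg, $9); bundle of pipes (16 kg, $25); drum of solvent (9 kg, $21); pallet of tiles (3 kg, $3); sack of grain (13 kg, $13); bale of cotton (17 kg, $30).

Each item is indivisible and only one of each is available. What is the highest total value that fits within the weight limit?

$34

Check high-value combinations within 22 kg:
- case of wine+bundle of pipes: weight 6+16=22, value 9+25=34
- drum of solvent+sack of grain: weight 9+13=22, value 21+13=34
- case of wine+drum of solvent+pallet of tiles: weight 6+9+3=18, value 9+21+3=33
- pallet of tiles+bale of cotton: weight 3+17=20, value 3+30=33
- case of wine+drum of solvent: weight 6+9=15, value 9+21=30
Best: $34.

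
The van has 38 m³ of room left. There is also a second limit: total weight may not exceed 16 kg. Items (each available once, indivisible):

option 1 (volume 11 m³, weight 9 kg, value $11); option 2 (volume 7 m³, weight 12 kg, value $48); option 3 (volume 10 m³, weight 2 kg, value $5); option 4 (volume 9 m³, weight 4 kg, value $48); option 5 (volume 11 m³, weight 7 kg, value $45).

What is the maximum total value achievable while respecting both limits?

Feasible sets respecting both limits:
- option 3+option 4+option 5: volume 30, weight 13, value 98
- option 2+option 4: volume 16, weight 16, value 96
- option 4+option 5: volume 20, weight 11, value 93
Best: $98.

$98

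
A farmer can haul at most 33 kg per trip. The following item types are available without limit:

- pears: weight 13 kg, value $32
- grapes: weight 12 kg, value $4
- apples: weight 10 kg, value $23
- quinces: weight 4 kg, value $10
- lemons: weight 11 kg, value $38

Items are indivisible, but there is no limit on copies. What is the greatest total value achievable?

Best value-per-unit is lemons at 38/11, and filling with it alone uses weight 3×11=33. No mix of the others beats 3×38 = 114.

$114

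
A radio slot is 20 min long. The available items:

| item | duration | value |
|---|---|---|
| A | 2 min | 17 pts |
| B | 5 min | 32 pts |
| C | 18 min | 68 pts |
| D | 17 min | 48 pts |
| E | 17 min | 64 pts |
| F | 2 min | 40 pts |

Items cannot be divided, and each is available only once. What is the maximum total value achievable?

Check high-value combinations within 20 min:
- C+F: duration 18+2=20, value 68+40=108
- E+F: duration 17+2=19, value 64+40=104
- A+B+F: duration 2+5+2=9, value 17+32+40=89
- D+F: duration 17+2=19, value 48+40=88
Best: 108 pts.

108 pts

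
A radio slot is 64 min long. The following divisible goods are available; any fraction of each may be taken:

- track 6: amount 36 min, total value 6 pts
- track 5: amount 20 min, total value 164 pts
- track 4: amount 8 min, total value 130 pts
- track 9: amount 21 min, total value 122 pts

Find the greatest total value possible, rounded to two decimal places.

Take in order of value per unit:
- track 4 (130/8 per unit): all 8 → value 130, running total 130.00
- track 5 (164/20 per unit): all 20 → value 164, running total 294.00
- track 9 (122/21 per unit): all 21 → value 122, running total 416.00
- track 6 (6/36 per unit): 15 of 36 → value 15×6/36 = 2.5000, running total 418.50
Total 418.50.

418.50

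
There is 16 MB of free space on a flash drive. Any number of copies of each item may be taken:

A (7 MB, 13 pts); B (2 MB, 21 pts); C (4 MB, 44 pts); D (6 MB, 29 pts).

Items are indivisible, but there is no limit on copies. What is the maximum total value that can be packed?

176 pts

Best value-per-unit is C at 44/4, and filling with it alone uses size 4×4=16. No mix of the others beats 4×44 = 176.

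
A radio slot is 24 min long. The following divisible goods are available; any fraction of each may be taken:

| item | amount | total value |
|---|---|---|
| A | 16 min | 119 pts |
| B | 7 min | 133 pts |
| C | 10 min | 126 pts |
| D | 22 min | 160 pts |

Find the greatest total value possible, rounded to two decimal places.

Take in order of value per unit:
- B (133/7 per unit): all 7 → value 133, running total 133.00
- C (126/10 per unit): all 10 → value 126, running total 259.00
- A (119/16 per unit): 7 of 16 → value 7×119/16 = 52.0625, running total 311.06
Total 311.06.

311.06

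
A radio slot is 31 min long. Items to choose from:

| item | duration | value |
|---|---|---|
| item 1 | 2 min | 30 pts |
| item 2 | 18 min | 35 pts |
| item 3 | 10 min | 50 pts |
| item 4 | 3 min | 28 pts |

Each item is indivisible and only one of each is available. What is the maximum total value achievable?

115 pts

This is a 0/1 knapsack; check combinations near the capacity.
- item 1+item 2+item 3: duration 2+18+10=30, value 30+35+50=115
- item 2+item 3+item 4: duration 18+10+3=31, value 35+50+28=113
- item 1+item 3+item 4: duration 2+10+3=15, value 30+50+28=108
- item 1+item 2+item 4: duration 2+18+3=23, value 30+35+28=93
Best: 115 pts.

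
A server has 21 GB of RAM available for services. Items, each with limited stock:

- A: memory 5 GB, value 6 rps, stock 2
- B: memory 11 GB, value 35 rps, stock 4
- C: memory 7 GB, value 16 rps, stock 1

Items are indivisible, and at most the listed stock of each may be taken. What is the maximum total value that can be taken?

51 rps

Top feasible selections:
- 1×B + 1×C: memory 18, value 51
- 2×A + 1×B: memory 21, value 47
Best: 51 rps.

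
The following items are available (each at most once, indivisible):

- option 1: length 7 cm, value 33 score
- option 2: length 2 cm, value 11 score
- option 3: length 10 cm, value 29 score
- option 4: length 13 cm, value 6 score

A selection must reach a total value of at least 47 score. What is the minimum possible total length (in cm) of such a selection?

17

Subsets with value ≥ 47, sorted by total length:
- option 1+option 3: length 17, value 62
- option 1+option 2+option 3: length 19, value 73
- option 1+option 2+option 4: length 22, value 50
- option 1+option 3+option 4: length 30, value 68
Minimum length: 17 cm.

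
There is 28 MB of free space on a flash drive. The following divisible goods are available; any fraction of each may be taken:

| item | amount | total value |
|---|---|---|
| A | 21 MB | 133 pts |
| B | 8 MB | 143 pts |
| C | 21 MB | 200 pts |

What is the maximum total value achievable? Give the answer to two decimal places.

Take in order of value per unit:
- B (143/8 per unit): all 8 → value 143, running total 143.00
- C (200/21 per unit): 20 of 21 → value 20×200/21 = 190.4762, running total 333.48
Total 333.48.

333.48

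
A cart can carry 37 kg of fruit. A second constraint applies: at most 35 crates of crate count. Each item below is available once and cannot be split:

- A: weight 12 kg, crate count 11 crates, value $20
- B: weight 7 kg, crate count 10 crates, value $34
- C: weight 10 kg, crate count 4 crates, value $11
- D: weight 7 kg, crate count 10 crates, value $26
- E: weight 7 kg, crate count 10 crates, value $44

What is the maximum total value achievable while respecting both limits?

Feasible sets respecting both limits:
- B+C+D+E: weight 31, crate count 34, value 115
- A+B+C+E: weight 36, crate count 35, value 109
- B+D+E: weight 21, crate count 30, value 104
- A+C+D+E: weight 36, crate count 35, value 101
Best: $115.

$115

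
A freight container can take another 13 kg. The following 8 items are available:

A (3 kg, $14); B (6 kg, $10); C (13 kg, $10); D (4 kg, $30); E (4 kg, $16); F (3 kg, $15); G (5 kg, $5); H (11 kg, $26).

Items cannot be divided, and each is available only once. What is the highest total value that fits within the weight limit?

Check high-value combinations within 13 kg:
- D+E+F: weight 4+4+3=11, value 30+16+15=61
- A+D+E: weight 3+4+4=11, value 14+30+16=60
- A+D+F: weight 3+4+3=10, value 14+30+15=59
Best: $61.

$61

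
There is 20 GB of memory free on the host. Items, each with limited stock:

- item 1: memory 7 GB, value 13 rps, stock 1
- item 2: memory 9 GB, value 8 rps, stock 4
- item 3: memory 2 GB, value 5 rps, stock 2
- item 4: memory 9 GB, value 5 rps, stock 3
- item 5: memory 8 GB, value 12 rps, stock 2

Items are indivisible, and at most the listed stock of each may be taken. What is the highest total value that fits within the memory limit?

Top feasible selections:
- 1×item 1 + 2×item 3 + 1×item 5: memory 19, value 35
- 2×item 3 + 2×item 5: memory 20, value 34
- 1×item 1 + 1×item 2 + 2×item 3: memory 20, value 31
- 1×item 1 + 1×item 3 + 1×item 5: memory 17, value 30
Best: 35 rps.

35 rps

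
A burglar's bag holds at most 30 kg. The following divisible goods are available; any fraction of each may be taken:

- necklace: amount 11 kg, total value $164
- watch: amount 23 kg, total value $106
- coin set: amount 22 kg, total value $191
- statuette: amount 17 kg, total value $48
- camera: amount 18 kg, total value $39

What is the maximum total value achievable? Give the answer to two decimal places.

Take in order of value per unit:
- necklace (164/11 per unit): all 11 → value 164, running total 164.00
- coin set (191/22 per unit): 19 of 22 → value 19×191/22 = 164.9545, running total 328.95
Total 328.95.

328.95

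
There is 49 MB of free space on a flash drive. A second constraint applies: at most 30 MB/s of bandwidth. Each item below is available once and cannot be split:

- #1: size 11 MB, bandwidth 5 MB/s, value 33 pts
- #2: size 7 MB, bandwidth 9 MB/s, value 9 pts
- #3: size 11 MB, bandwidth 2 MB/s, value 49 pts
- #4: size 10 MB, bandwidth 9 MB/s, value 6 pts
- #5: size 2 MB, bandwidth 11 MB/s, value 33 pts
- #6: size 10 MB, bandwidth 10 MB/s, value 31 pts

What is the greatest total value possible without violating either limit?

146 pts

Feasible sets respecting both limits:
- #1+#3+#5+#6: size 34, bandwidth 28, value 146
- #1+#2+#3+#5: size 31, bandwidth 27, value 124
- #1+#2+#3+#6: size 39, bandwidth 26, value 122
Best: 146 pts.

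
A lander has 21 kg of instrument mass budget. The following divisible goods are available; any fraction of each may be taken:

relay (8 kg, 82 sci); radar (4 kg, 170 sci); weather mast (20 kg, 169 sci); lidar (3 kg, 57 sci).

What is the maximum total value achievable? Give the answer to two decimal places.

359.70

Take in order of value per unit:
- radar (170/4 per unit): all 4 → value 170, running total 170.00
- lidar (57/3 per unit): all 3 → value 57, running total 227.00
- relay (82/8 per unit): all 8 → value 82, running total 309.00
- weather mast (169/20 per unit): 6 of 20 → value 6×169/20 = 50.7000, running total 359.70
Total 359.70.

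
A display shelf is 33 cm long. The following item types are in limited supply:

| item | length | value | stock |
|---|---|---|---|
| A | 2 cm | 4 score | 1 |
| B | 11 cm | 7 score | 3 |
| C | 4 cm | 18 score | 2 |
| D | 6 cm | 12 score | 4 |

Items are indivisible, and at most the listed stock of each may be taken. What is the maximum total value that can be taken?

Best selections within length 33 and stock limits:
- 2×C + 4×D: length 32, value 84
- 1×A + 2×C + 3×D: length 28, value 76
- 2×C + 3×D: length 26, value 72
- 1×A + 1×B + 2×C + 2×D: length 33, value 71
Best: 84 score.

84 score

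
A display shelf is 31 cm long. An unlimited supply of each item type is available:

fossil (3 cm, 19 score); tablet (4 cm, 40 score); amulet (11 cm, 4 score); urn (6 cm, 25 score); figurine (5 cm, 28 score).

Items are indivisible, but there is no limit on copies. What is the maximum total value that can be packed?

Best value-per-unit is tablet at 40/4; filling with it alone gives 7×40 = 280.
Optimal mix: 1×fossil + 7×tablet → length 31, value 299.

299 score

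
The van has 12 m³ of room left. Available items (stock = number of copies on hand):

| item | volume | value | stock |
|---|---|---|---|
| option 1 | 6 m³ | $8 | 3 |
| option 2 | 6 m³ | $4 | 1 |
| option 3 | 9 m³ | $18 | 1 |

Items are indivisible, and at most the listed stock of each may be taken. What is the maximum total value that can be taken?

Top feasible selections:
- 1×option 3: volume 9, value 18
- 2×option 1: volume 12, value 16
- 1×option 1 + 1×option 2: volume 12, value 12
Best: $18.

$18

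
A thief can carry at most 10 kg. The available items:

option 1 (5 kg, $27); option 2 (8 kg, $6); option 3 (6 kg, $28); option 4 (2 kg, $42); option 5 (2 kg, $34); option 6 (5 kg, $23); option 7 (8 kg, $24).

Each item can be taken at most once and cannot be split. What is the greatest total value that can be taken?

$104

Check high-value combinations within 10 kg:
- option 3+option 4+option 5: weight 6+2+2=10, value 28+42+34=104
- option 1+option 4+option 5: weight 5+2+2=9, value 27+42+34=103
- option 4+option 5+option 6: weight 2+2+5=9, value 42+34+23=99
- option 4+option 5: weight 2+2=4, value 42+34=76
Best: $104.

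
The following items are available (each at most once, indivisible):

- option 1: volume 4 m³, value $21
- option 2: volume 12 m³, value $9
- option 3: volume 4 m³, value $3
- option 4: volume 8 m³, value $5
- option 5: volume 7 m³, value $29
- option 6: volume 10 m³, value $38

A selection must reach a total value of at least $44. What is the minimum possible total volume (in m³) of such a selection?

Subsets with value ≥ 44, sorted by total volume:
- option 1+option 5: volume 11, value 50
- option 1+option 6: volume 14, value 59
Minimum volume: 11 m³.

11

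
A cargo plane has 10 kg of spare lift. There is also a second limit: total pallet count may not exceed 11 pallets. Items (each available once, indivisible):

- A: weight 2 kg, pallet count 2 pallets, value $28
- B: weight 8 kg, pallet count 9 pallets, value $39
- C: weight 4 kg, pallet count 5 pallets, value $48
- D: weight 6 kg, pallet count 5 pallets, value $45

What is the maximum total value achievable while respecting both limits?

$93

Feasible sets respecting both limits:
- C+D: weight 10, pallet count 10, value 93
- A+C: weight 6, pallet count 7, value 76
- A+D: weight 8, pallet count 7, value 73
- A+B: weight 10, pallet count 11, value 67
Best: $93.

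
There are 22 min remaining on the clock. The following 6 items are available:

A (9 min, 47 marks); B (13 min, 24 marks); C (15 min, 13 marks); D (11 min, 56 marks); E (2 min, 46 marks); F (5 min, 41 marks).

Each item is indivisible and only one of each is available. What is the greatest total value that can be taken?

149 marks

This is a 0/1 knapsack; check combinations near the capacity.
- A+D+E: time 9+11+2=22, value 47+56+46=149
- D+E+F: time 11+2+5=18, value 56+46+41=143
- A+E+F: time 9+2+5=16, value 47+46+41=134
Best: 149 marks.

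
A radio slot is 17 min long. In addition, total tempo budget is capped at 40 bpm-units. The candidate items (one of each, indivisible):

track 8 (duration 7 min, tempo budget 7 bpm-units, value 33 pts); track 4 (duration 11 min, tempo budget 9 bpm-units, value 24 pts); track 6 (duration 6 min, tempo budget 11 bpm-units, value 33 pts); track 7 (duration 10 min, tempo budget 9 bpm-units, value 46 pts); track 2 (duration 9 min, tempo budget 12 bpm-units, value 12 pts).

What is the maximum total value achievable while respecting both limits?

79 pts

Feasible sets respecting both limits:
- track 8+track 7: duration 17, tempo budget 16, value 79
- track 6+track 7: duration 16, tempo budget 20, value 79
- track 8+track 6: duration 13, tempo budget 18, value 66
Best: 79 pts.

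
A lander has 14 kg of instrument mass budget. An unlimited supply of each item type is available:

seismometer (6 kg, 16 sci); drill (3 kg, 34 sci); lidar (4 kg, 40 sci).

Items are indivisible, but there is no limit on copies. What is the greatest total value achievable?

148 sci

Best value-per-unit is drill at 34/3; filling with it alone gives 4×34 = 136.
Optimal mix: 2×drill + 2×lidar → mass 14, value 148.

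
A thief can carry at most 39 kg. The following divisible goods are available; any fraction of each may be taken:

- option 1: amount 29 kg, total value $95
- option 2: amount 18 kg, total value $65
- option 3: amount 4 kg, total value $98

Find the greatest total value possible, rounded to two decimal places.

218.69

Take in order of value per unit:
- option 3 (98/4 per unit): all 4 → value 98, running total 98.00
- option 2 (65/18 per unit): all 18 → value 65, running total 163.00
- option 1 (95/29 per unit): 17 of 29 → value 17×95/29 = 55.6897, running total 218.69
Total 218.69.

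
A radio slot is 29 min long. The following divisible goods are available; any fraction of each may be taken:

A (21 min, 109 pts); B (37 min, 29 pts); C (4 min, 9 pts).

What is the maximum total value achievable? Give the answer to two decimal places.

121.14

Take in order of value per unit:
- A (109/21 per unit): all 21 → value 109, running total 109.00
- C (9/4 per unit): all 4 → value 9, running total 118.00
- B (29/37 per unit): 4 of 37 → value 4×29/37 = 3.1351, running total 121.14
Total 121.14.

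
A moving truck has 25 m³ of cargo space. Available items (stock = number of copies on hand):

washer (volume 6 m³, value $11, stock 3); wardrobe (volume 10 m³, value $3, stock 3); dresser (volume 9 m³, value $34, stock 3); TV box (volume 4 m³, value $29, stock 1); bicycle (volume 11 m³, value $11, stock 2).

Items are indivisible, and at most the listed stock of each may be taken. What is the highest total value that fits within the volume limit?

Best selections within volume 25 and stock limits:
- 2×dresser + 1×TV box: volume 22, value 97
- 2×washer + 1×dresser + 1×TV box: volume 25, value 85
Best: $97.

$97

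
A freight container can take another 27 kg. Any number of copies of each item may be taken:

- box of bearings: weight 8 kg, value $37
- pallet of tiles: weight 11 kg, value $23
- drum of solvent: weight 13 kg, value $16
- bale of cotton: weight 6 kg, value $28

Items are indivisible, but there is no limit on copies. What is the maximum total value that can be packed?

Best value-per-unit is bale of cotton at 28/6; filling with it alone gives 4×28 = 112.
Optimal mix: 1×box of bearings + 3×bale of cotton → weight 26, value 121.

$121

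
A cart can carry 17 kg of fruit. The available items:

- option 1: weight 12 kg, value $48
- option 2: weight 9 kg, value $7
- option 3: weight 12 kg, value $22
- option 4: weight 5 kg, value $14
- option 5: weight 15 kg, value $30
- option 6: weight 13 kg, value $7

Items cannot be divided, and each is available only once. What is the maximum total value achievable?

$62

This is a 0/1 knapsack; check combinations near the capacity.
- option 1+option 4: weight 12+5=17, value 48+14=62
- option 1: weight 12, value 48
- option 3+option 4: weight 12+5=17, value 22+14=36
- option 5: weight 15, value 30
- option 3: weight 12, value 22
Best: $62.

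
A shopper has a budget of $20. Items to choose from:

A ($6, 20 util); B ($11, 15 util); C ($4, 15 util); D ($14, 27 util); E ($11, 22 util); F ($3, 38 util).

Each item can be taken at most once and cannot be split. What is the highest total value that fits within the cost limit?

80 util

Check high-value combinations within $20:
- A+E+F: cost 6+11+3=20, value 20+22+38=80
- C+E+F: cost 4+11+3=18, value 15+22+38=75
- A+C+F: cost 6+4+3=13, value 20+15+38=73
Best: 80 util.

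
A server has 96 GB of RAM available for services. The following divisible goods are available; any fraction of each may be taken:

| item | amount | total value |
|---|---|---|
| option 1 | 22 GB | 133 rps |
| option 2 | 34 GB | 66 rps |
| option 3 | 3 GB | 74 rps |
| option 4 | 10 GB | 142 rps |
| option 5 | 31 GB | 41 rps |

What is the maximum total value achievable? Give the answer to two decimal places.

Take in order of value per unit:
- option 3 (74/3 per unit): all 3 → value 74, running total 74.00
- option 4 (142/10 per unit): all 10 → value 142, running total 216.00
- option 1 (133/22 per unit): all 22 → value 133, running total 349.00
- option 2 (66/34 per unit): all 34 → value 66, running total 415.00
- option 5 (41/31 per unit): 27 of 31 → value 27×41/31 = 35.7097, running total 450.71
Total 450.71.

450.71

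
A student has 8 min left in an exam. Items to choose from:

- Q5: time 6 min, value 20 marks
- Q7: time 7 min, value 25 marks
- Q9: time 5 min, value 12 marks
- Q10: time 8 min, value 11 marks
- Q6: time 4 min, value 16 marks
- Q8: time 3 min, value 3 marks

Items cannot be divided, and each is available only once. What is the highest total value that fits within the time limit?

This is a 0/1 knapsack; check combinations near the capacity.
- Q7: time 7, value 25
- Q5: time 6, value 20
- Q6+Q8: time 4+3=7, value 16+3=19
Best: 25 marks.

25 marks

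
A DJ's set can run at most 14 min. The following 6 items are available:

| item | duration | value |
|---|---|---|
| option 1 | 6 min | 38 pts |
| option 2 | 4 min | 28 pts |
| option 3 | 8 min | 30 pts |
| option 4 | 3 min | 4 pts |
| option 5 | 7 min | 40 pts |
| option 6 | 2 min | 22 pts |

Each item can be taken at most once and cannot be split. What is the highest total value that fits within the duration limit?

90 pts

Check high-value combinations within 14 min:
- option 2+option 5+option 6: duration 4+7+2=13, value 28+40+22=90
- option 1+option 2+option 6: duration 6+4+2=12, value 38+28+22=88
- option 2+option 3+option 6: duration 4+8+2=14, value 28+30+22=80
Best: 90 pts.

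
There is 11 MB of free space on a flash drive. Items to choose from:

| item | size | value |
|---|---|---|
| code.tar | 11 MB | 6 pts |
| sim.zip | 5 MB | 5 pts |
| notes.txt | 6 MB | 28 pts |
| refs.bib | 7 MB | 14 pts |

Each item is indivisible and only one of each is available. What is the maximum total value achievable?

Check high-value combinations within 11 MB:
- sim.zip+notes.txt: size 5+6=11, value 5+28=33
- notes.txt: size 6, value 28
- refs.bib: size 7, value 14
- code.tar: size 11, value 6
Best: 33 pts.

33 pts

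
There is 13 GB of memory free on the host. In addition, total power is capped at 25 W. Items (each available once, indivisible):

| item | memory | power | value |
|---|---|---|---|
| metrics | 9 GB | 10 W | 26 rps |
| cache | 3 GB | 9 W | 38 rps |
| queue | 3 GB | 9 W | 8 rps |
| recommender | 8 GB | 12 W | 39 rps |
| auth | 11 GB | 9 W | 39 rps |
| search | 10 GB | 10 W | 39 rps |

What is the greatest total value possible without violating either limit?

Feasible sets respecting both limits:
- cache+recommender: memory 11, power 21, value 77
- cache+search: memory 13, power 19, value 77
- metrics+cache: memory 12, power 19, value 64
- queue+recommender: memory 11, power 21, value 47
Best: 77 rps.

77 rps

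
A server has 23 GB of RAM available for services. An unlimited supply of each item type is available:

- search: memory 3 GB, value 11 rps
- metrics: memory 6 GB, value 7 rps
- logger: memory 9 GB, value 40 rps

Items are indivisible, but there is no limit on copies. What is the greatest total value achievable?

91 rps

Best value-per-unit is logger at 40/9; filling with it alone gives 2×40 = 80.
Optimal mix: 1×search + 2×logger → memory 21, value 91.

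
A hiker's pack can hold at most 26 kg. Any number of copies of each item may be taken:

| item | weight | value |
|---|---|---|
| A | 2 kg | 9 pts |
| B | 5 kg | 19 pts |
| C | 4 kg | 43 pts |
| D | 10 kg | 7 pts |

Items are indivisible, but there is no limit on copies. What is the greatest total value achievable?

267 pts

Best value-per-unit is C at 43/4; filling with it alone gives 6×43 = 258.
Optimal mix: 1×A + 6×C → weight 26, value 267.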